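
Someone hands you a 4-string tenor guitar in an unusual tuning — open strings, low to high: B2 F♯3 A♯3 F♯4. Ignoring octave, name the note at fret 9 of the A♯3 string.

A♯3 is MIDI 58. Adding 9 gives 67; 67 mod 12 = 7, i.e. G.

G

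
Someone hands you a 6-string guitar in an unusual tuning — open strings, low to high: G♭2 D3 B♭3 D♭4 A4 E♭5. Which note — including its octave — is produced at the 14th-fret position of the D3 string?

Each fret is one semitone, so D3 + 14 = E4.

E4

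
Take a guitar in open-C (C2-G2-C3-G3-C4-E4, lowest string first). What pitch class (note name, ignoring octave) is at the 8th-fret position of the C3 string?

G#

Each fret is one semitone, so C3 + 8 = G#.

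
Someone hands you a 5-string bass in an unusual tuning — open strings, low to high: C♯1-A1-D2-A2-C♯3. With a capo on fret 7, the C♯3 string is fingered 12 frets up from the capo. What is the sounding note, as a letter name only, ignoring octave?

The capo raises the open C♯3 by 7 semitones to G♯3; fretting 12 more gives C♯3 + 7 + 12 = C♯3 + 19 semitones, landing on G♯.

G♯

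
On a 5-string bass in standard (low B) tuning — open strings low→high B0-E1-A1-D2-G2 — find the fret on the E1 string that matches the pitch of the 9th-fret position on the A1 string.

14

A1 at fret 9 is A1 + 9 semitones = F♯2.
The open E1 string is 5 semitones below the open A1, so the same pitch on the E1 string lies at fret 9 + 5 = 14.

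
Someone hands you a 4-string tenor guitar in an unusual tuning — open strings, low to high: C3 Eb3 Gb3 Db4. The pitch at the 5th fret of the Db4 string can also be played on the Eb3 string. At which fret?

15

Fret 5 on Db4 is MIDI 61 + 5 = 66 (Gb4). On the Eb3 string (open MIDI 51), that pitch is 66 − 51 = fret 15.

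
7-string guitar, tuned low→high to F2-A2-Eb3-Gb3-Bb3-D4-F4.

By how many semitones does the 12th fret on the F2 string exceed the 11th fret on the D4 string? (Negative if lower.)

F2 at fret 12 → F3 (MIDI 53); D4 at fret 11 → Db5 (MIDI 73).
53 − 73 = -20, so the two pitches are 20 semitones apart.

-20 semitones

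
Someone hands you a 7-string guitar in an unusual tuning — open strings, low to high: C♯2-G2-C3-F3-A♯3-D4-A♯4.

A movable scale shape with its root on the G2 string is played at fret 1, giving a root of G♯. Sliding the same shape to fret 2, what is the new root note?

A

Moving from fret 1 to fret 2 shifts the root by 1 semitone.
G♯ up 1 semitone is A.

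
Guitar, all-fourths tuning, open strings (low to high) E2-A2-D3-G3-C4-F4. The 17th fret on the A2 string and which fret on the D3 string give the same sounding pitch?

12

Fret 17 on A2 is MIDI 45 + 17 = 62 (D4). On the D3 string (open MIDI 50), that pitch is 62 − 50 = fret 12.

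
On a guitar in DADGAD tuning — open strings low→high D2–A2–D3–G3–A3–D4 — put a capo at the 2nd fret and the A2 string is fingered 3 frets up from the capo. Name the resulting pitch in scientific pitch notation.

D3

The capo raises the open A2 by 2 semitones to B2; fretting 3 more gives A2 + 2 + 3 = A2 + 5 semitones = D3.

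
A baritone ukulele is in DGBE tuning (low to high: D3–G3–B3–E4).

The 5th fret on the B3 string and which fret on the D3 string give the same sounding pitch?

B3 at fret 5 is B3 + 5 semitones = E4.
The open D3 string is 9 semitones below the open B3, so the same pitch on the D3 string lies at fret 5 + 9 = 14.

14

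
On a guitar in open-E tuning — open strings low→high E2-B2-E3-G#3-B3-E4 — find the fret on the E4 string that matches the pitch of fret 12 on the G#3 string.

Fret 12 on G#3 is MIDI 56 + 12 = 68 (G#4). On the E4 string (open MIDI 64), that pitch is 68 − 64 = fret 4.

4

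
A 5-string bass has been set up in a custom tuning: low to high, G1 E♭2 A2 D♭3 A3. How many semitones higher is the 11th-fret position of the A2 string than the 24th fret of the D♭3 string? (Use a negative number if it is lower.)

A2 at fret 11 → A♭3 (MIDI 56); D♭3 at fret 24 → D♭5 (MIDI 73).
56 − 73 = -17, so the two pitches are 17 semitones apart.

-17 semitones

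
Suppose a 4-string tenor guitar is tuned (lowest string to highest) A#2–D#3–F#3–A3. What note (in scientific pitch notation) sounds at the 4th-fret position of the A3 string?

C#4

Each fret is one semitone, so A3 + 4 = C#4.
(Equivalently spelled Db4.)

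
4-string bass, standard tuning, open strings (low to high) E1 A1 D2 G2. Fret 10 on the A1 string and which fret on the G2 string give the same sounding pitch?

Fret 10 on A1 is MIDI 33 + 10 = 43 (G2). On the G2 string (open MIDI 43), that pitch is 43 − 43 = fret 0.

0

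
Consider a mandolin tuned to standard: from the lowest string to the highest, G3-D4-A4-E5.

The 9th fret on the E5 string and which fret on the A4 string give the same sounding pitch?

E5 at fret 9 is E5 + 9 semitones = C#6.
The open A4 string is 7 semitones below the open E5, so the same pitch on the A4 string lies at fret 9 + 7 = 16.

16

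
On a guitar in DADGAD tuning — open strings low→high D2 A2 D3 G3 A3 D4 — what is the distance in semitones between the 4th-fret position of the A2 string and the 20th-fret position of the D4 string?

33 semitones

A2 at fret 4 → C♯3 (MIDI 49); D4 at fret 20 → A♯5 (MIDI 82).
49 − 82 = -33, so the two pitches are 33 semitones apart, with A♯5 the higher.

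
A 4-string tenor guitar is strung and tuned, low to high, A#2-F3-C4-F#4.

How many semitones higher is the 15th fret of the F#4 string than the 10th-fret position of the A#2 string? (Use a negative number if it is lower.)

F#4 at fret 15 → A5 (MIDI 81); A#2 at fret 10 → G#3 (MIDI 56).
81 − 56 = 25, so the two pitches are 25 semitones apart.

25 semitones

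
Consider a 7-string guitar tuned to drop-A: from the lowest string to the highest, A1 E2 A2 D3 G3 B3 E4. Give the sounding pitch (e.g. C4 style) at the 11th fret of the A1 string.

G#2

Each fret is one semitone, so A1 + 11 = G#2.
(Equivalently spelled Ab2.)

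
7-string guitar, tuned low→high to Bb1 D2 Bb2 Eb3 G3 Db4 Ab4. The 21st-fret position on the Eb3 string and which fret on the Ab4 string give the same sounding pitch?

Eb3 at fret 21 is Eb3 + 21 semitones = C5.
The open Ab4 string is 17 semitones above the open Eb3, so the same pitch on the Ab4 string lies at fret 21 − 17 = 4.

4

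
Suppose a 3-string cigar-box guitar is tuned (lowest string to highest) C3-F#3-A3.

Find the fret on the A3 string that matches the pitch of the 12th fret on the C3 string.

3

Fret 12 on C3 is MIDI 48 + 12 = 60 (C4). On the A3 string (open MIDI 57), that pitch is 60 − 57 = fret 3.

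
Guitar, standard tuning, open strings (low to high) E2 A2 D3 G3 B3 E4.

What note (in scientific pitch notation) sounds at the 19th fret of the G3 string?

D5

The open G3 string plus 19 semitones: G–G#–A–A#–…–C–C#–D.
The walk passes from B into C 2 times, so the octave number goes from 3 to 5.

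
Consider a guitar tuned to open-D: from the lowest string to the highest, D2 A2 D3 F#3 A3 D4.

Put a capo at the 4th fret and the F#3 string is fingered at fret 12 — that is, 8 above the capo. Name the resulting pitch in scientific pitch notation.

The capo raises the open F#3 by 4 semitones to A#3; fretting 8 more gives F#3 + 4 + 8 = F#3 + 12 semitones = F#4.

F#4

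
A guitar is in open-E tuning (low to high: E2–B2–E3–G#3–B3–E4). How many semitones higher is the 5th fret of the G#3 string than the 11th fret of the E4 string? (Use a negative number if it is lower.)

-14 semitones

G#3 at fret 5 → C#4 (MIDI 61); E4 at fret 11 → D#5 (MIDI 75).
61 − 75 = -14, so the two pitches are 14 semitones apart.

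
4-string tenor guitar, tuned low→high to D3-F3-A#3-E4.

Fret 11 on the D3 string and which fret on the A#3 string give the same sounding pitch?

3

D3 at fret 11 is D3 + 11 semitones = C#4.
The open A#3 string is 8 semitones above the open D3, so the same pitch on the A#3 string lies at fret 11 − 8 = 3.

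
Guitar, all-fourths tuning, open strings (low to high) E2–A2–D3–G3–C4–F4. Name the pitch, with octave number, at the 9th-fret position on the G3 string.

E4

Each fret is one semitone, so G3 + 9 = E4.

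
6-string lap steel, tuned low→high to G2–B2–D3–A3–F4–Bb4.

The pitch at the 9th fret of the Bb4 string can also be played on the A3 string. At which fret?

22

Bb4 at fret 9 is Bb4 + 9 semitones = G5.
The open A3 string is 13 semitones below the open Bb4, so the same pitch on the A3 string lies at fret 9 + 13 = 22.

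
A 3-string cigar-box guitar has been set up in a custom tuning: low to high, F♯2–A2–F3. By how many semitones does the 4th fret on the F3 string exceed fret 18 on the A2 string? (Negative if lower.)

-6 semitones

F3 at fret 4 → A3 (MIDI 57); A2 at fret 18 → D♯4 (MIDI 63).
57 − 63 = -6, so the two pitches are 6 semitones apart.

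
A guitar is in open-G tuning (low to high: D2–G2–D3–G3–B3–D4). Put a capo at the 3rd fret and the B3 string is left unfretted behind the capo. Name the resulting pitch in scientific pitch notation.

The capo raises the open B3 by 3 semitones to D4; fretting 0 more gives B3 + 3 + 0 = B3 + 3 semitones = D4.

D4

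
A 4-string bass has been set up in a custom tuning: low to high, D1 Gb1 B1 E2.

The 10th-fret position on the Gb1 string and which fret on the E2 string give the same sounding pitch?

0

Fret 10 on Gb1 is MIDI 30 + 10 = 40 (E2). On the E2 string (open MIDI 40), that pitch is 40 − 40 = fret 0.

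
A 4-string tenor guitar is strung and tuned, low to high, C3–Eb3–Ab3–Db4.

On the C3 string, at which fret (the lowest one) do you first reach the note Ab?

From C3, count semitones up the chromatic scale until reaching Ab: C–Db–D–Eb–E–F–Gb–G–Ab — 8 steps.

8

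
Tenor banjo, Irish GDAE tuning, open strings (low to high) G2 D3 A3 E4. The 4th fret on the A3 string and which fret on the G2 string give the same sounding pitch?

A3 at fret 4 is A3 + 4 semitones = C#4.
The open G2 string is 14 semitones below the open A3, so the same pitch on the G2 string lies at fret 4 + 14 = 18.

18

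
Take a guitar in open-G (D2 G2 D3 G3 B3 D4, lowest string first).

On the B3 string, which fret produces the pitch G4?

8

G4 is 8 semitones above the open B3 (B–C–C#–D–D#–E–F–F#–G), so it sits at fret 8.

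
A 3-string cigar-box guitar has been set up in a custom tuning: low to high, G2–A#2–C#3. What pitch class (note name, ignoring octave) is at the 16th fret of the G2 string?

B

Each fret is one semitone, so G2 + 16 = B.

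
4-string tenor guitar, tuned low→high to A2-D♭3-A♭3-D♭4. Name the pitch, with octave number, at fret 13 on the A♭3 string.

The open A♭3 string plus 13 semitones: Ab–A–Bb–B–…–G–Ab–A.
The walk passes from B into C once, so the octave number goes from 3 to 4.

A4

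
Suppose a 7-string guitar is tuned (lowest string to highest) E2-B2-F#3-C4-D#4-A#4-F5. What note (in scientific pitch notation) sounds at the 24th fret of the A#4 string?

The open A#4 string plus 24 semitones: A#–B–C–C#–…–G#–A–A#.
The walk passes from B into C 2 times, so the octave number goes from 4 to 6.
(Equivalently spelled Bb6.)

A#6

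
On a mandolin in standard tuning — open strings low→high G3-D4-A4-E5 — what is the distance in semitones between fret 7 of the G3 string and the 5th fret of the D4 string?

G3 at fret 7 → D4 (MIDI 62); D4 at fret 5 → G4 (MIDI 67).
62 − 67 = -5, so the two pitches are 5 semitones apart, with G4 the higher.

5 semitones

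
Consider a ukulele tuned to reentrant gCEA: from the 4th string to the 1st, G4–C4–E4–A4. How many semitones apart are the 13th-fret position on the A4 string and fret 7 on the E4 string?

A4 at fret 13 → A♯5 (MIDI 82); E4 at fret 7 → B4 (MIDI 71).
82 − 71 = 11, so the two pitches are 11 semitones apart, with A♯5 the higher.

11 semitones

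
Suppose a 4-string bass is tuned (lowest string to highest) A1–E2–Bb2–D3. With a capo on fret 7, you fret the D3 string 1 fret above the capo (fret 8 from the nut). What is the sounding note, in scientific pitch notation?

The capo raises the open D3 by 7 semitones to A3; fretting 1 more gives D3 + 7 + 1 = D3 + 8 semitones = Bb3.
(Also written A#.)

Bb3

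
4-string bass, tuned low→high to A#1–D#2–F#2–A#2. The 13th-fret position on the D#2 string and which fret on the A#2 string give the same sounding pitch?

6

D#2 at fret 13 is D#2 + 13 semitones = E3.
The open A#2 string is 7 semitones above the open D#2, so the same pitch on the A#2 string lies at fret 13 − 7 = 6.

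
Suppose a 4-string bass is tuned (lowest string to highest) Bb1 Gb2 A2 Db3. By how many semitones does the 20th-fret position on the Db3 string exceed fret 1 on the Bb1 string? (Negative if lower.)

34 semitones

Db3 at fret 20 → A4 (MIDI 69); Bb1 at fret 1 → B1 (MIDI 35).
69 − 35 = 34, so the two pitches are 34 semitones apart.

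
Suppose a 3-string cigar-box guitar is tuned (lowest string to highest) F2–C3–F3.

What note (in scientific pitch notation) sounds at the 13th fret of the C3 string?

C3 is MIDI 48. Adding 13 gives 61, which is C♯4.
(Equivalently spelled D♭4.)

C♯4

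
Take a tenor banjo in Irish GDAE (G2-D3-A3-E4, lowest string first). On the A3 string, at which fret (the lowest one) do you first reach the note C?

From A3, count semitones up the chromatic scale until reaching C: A–A#–B–C — 3 steps.

3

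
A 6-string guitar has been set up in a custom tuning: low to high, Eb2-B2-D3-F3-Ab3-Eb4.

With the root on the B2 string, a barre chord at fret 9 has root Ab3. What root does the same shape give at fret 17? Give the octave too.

Moving from fret 9 to fret 17 shifts the root by 8 semitones.
Ab3 up 8 semitones is E4.

E4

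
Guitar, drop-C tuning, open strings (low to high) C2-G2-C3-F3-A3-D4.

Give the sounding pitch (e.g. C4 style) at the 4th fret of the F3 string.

A3

The open F3 string plus 4 semitones: F–F#–G–G#–A.
No B→C boundary is crossed, so the octave stays at 3.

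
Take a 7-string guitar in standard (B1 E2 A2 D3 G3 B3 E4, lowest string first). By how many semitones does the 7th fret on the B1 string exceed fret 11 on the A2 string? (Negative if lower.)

-14 semitones

B1 at fret 7 → F#2 (MIDI 42); A2 at fret 11 → G#3 (MIDI 56).
42 − 56 = -14, so the two pitches are 14 semitones apart.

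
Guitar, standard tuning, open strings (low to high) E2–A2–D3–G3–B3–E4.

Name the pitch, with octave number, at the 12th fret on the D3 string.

The open D3 string plus 12 semitones: D–D#–E–F–…–C–C#–D.
The walk passes from B into C once, so the octave number goes from 3 to 4.

D4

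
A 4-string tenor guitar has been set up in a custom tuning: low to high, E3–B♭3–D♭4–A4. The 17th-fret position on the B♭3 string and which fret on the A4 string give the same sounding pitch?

Fret 17 on B♭3 is MIDI 58 + 17 = 75 (E♭5). On the A4 string (open MIDI 69), that pitch is 75 − 69 = fret 6.

6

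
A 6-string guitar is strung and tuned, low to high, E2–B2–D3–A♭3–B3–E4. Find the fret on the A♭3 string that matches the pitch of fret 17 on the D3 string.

11

Fret 17 on D3 is MIDI 50 + 17 = 67 (G4). On the A♭3 string (open MIDI 56), that pitch is 67 − 56 = fret 11.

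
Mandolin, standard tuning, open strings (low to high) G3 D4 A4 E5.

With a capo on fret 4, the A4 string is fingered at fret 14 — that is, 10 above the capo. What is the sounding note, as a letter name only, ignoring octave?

B

The capo raises the open A4 by 4 semitones to C#5; fretting 10 more gives A4 + 4 + 10 = A4 + 14 semitones, landing on B.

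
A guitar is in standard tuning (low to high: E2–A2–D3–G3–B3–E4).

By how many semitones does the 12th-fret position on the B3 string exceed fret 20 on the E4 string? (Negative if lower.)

-13 semitones

B3 at fret 12 → B4 (MIDI 71); E4 at fret 20 → C6 (MIDI 84).
71 − 84 = -13, so the two pitches are 13 semitones apart.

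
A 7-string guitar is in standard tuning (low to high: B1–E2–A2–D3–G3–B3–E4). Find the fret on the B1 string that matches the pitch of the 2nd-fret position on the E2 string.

7

Fret 2 on E2 is MIDI 40 + 2 = 42 (F#2). On the B1 string (open MIDI 35), that pitch is 42 − 35 = fret 7.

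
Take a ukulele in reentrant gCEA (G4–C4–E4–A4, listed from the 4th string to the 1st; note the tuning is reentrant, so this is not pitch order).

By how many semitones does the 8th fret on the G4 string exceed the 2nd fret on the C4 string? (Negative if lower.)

13 semitones

G4 at fret 8 → D♯5 (MIDI 75); C4 at fret 2 → D4 (MIDI 62).
75 − 62 = 13, so the two pitches are 13 semitones apart.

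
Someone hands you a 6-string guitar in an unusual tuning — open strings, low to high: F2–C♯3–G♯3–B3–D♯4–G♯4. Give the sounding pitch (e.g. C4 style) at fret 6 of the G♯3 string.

D4

Each fret is one semitone, so G♯3 + 6 = D4.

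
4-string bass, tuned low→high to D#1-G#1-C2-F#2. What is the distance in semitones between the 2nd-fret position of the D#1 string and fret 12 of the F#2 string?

25 semitones

D#1 at fret 2 → F1 (MIDI 29); F#2 at fret 12 → F#3 (MIDI 54).
29 − 54 = -25, so the two pitches are 25 semitones apart, with F#3 the higher.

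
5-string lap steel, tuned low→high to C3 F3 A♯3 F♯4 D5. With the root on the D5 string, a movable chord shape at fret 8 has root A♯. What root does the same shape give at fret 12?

Moving from fret 8 to fret 12 shifts the root by 4 semitones.
A♯ up 4 semitones is D.

D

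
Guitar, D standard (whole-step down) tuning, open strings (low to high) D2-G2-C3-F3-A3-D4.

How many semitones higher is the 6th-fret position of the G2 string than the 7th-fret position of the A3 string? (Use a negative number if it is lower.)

-15 semitones

G2 at fret 6 → C#3 (MIDI 49); A3 at fret 7 → E4 (MIDI 64).
49 − 64 = -15, so the two pitches are 15 semitones apart.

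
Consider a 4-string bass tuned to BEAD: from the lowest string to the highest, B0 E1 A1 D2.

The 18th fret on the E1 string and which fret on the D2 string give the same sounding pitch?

E1 at fret 18 is E1 + 18 semitones = A#2.
The open D2 string is 10 semitones above the open E1, so the same pitch on the D2 string lies at fret 18 − 10 = 8.

8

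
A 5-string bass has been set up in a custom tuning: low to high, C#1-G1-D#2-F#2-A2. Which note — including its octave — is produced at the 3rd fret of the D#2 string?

The open D#2 string plus 3 semitones: D#–E–F–F#.
No B→C boundary is crossed, so the octave stays at 2.
(Equivalently spelled Gb2.)

F#2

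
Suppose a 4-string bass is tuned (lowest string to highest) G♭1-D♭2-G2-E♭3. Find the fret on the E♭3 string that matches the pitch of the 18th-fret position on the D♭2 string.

D♭2 at fret 18 is D♭2 + 18 semitones = G3.
The open E♭3 string is 14 semitones above the open D♭2, so the same pitch on the E♭3 string lies at fret 18 − 14 = 4.

4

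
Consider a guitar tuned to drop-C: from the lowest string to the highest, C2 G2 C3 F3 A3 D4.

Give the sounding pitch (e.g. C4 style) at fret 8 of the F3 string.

The open F3 string plus 8 semitones: F–F#–G–G#–A–A#–B–C–C#.
The walk passes from B into C once, so the octave number goes from 3 to 4.
(Equivalently spelled D♭4.)

C♯4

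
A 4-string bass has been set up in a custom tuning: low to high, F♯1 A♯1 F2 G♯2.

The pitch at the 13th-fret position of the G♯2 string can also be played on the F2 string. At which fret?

G♯2 at fret 13 is G♯2 + 13 semitones = A3.
The open F2 string is 3 semitones below the open G♯2, so the same pitch on the F2 string lies at fret 13 + 3 = 16.

16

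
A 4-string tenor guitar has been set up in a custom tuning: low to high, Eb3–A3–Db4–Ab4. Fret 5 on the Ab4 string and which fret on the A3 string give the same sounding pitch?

Ab4 at fret 5 is Ab4 + 5 semitones = Db5.
The open A3 string is 11 semitones below the open Ab4, so the same pitch on the A3 string lies at fret 5 + 11 = 16.

16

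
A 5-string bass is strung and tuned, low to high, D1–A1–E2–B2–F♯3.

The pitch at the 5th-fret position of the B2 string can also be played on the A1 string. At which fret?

B2 at fret 5 is B2 + 5 semitones = E3.
The open A1 string is 14 semitones below the open B2, so the same pitch on the A1 string lies at fret 5 + 14 = 19.

19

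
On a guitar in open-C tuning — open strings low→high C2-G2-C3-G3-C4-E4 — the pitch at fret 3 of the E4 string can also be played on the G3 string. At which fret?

E4 at fret 3 is E4 + 3 semitones = G4.
The open G3 string is 9 semitones below the open E4, so the same pitch on the G3 string lies at fret 3 + 9 = 12.

12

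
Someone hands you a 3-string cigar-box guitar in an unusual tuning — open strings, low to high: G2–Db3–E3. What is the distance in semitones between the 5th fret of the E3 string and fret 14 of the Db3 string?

E3 at fret 5 → A3 (MIDI 57); Db3 at fret 14 → Eb4 (MIDI 63).
57 − 63 = -6, so the two pitches are 6 semitones apart, with Eb4 the higher.

6 semitones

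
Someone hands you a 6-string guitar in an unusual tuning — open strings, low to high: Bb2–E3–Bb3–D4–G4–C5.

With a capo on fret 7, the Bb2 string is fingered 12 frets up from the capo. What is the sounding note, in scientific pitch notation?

The capo raises the open Bb2 by 7 semitones to F3; fretting 12 more gives Bb2 + 7 + 12 = Bb2 + 19 semitones = F4.

F4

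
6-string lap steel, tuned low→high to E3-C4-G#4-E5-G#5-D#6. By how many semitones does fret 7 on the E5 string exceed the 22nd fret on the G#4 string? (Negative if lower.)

-7 semitones

E5 at fret 7 → B5 (MIDI 83); G#4 at fret 22 → F#6 (MIDI 90).
83 − 90 = -7, so the two pitches are 7 semitones apart.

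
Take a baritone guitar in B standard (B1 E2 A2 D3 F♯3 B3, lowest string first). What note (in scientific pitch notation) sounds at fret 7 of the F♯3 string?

F♯3 is MIDI 54. Adding 7 gives 61, which is C♯4.
(Equivalently spelled D♭4.)

C♯4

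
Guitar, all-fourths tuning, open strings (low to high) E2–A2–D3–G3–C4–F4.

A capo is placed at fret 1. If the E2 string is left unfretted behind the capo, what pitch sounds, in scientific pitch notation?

The capo raises the open E2 by 1 semitone to F2; fretting 0 more gives E2 + 1 + 0 = E2 + 1 semitone = F2.

F2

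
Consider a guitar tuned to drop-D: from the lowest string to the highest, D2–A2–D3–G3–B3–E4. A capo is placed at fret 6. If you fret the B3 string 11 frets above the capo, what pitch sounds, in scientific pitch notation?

The capo raises the open B3 by 6 semitones to F4; fretting 11 more gives B3 + 6 + 11 = B3 + 17 semitones = E5.

E5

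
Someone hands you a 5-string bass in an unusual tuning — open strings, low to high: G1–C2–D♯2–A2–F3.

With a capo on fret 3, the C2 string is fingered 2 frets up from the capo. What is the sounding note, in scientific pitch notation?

F2

The capo raises the open C2 by 3 semitones to D♯2; fretting 2 more gives C2 + 3 + 2 = C2 + 5 semitones = F2.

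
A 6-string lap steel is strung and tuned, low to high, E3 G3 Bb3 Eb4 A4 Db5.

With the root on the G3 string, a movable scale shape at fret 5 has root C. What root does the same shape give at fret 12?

Moving from fret 5 to fret 12 shifts the root by 7 semitones.
C up 7 semitones is G.

G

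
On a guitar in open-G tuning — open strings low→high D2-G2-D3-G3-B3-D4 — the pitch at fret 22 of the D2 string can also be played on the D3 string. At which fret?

Fret 22 on D2 is MIDI 38 + 22 = 60 (C4). On the D3 string (open MIDI 50), that pitch is 60 − 50 = fret 10.

10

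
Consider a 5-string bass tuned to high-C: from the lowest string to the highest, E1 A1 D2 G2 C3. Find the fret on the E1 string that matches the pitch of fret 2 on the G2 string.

Fret 2 on G2 is MIDI 43 + 2 = 45 (A2). On the E1 string (open MIDI 28), that pitch is 45 − 28 = fret 17.

17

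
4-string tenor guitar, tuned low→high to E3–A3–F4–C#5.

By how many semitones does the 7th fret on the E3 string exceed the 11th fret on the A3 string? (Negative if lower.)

E3 at fret 7 → B3 (MIDI 59); A3 at fret 11 → G#4 (MIDI 68).
59 − 68 = -9, so the two pitches are 9 semitones apart.

-9 semitones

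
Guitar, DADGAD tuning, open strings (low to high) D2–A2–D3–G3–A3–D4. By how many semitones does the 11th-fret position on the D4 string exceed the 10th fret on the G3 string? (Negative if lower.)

8 semitones

D4 at fret 11 → C♯5 (MIDI 73); G3 at fret 10 → F4 (MIDI 65).
73 − 65 = 8, so the two pitches are 8 semitones apart.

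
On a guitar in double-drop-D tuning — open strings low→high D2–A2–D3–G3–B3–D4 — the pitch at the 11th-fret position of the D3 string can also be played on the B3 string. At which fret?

2

Fret 11 on D3 is MIDI 50 + 11 = 61 (C#4). On the B3 string (open MIDI 59), that pitch is 61 − 59 = fret 2.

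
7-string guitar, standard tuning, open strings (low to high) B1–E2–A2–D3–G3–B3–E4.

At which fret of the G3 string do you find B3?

4

B3 is 4 semitones above the open G3 (G–G#–A–A#–B), so it sits at fret 4.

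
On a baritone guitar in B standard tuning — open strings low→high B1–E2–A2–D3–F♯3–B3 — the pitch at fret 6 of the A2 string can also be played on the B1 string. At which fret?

16

Fret 6 on A2 is MIDI 45 + 6 = 51 (D♯3). On the B1 string (open MIDI 35), that pitch is 51 − 35 = fret 16.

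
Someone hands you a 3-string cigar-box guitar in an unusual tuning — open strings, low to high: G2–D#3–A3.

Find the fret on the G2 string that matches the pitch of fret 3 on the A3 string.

A3 at fret 3 is A3 + 3 semitones = C4.
The open G2 string is 14 semitones below the open A3, so the same pitch on the G2 string lies at fret 3 + 14 = 17.

17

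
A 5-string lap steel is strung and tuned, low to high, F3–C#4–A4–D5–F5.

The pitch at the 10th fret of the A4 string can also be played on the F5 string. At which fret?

A4 at fret 10 is A4 + 10 semitones = G5.
The open F5 string is 8 semitones above the open A4, so the same pitch on the F5 string lies at fret 10 − 8 = 2.

2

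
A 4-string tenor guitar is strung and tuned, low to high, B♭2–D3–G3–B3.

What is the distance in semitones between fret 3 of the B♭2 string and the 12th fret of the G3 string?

B♭2 at fret 3 → D♭3 (MIDI 49); G3 at fret 12 → G4 (MIDI 67).
49 − 67 = -18, so the two pitches are 18 semitones apart, with G4 the higher.

18 semitones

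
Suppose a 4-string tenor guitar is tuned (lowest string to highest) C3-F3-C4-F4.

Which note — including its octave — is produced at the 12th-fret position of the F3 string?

Each fret is one semitone, so F3 + 12 = F4.

F4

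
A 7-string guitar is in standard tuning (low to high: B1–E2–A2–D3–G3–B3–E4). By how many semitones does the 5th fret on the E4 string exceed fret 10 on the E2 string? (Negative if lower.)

19 semitones

E4 at fret 5 → A4 (MIDI 69); E2 at fret 10 → D3 (MIDI 50).
69 − 50 = 19, so the two pitches are 19 semitones apart.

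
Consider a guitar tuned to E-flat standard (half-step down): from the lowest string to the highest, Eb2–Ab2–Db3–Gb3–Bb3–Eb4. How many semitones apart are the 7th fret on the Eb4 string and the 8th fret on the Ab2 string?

Eb4 at fret 7 → Bb4 (MIDI 70); Ab2 at fret 8 → E3 (MIDI 52).
70 − 52 = 18, so the two pitches are 18 semitones apart, with Bb4 the higher.

18 semitones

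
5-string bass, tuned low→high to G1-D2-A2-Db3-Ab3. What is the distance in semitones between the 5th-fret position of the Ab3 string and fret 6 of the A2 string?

10 semitones

Ab3 at fret 5 → Db4 (MIDI 61); A2 at fret 6 → Eb3 (MIDI 51).
61 − 51 = 10, so the two pitches are 10 semitones apart, with Db4 the higher.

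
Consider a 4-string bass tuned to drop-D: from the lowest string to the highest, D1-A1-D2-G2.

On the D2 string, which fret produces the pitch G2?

G2 is 5 semitones above the open D2 (D–D#–E–F–F#–G), so it sits at fret 5.

5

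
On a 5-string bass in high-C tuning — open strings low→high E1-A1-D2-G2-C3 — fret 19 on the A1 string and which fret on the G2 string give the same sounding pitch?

Fret 19 on A1 is MIDI 33 + 19 = 52 (E3). On the G2 string (open MIDI 43), that pitch is 52 − 43 = fret 9.

9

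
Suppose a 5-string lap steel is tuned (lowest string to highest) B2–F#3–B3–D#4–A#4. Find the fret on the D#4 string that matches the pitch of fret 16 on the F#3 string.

7

F#3 at fret 16 is F#3 + 16 semitones = A#4.
The open D#4 string is 9 semitones above the open F#3, so the same pitch on the D#4 string lies at fret 16 − 9 = 7.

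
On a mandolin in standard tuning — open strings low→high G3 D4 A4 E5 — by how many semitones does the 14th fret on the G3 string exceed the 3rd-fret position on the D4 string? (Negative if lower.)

4 semitones

G3 at fret 14 → A4 (MIDI 69); D4 at fret 3 → F4 (MIDI 65).
69 − 65 = 4, so the two pitches are 4 semitones apart.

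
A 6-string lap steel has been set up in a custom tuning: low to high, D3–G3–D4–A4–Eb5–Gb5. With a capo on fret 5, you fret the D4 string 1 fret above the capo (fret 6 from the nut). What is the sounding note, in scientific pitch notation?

Ab4

The capo raises the open D4 by 5 semitones to G4; fretting 1 more gives D4 + 5 + 1 = D4 + 6 semitones = Ab4.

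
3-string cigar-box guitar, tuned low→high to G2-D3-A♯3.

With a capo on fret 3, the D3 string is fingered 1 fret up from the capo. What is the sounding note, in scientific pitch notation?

F♯3

The capo raises the open D3 by 3 semitones to F3; fretting 1 more gives D3 + 3 + 1 = D3 + 4 semitones = F♯3.
(Also written G♭.)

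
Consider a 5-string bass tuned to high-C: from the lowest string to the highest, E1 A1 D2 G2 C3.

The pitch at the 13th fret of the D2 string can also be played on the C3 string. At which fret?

D2 at fret 13 is D2 + 13 semitones = D#3.
The open C3 string is 10 semitones above the open D2, so the same pitch on the C3 string lies at fret 13 − 10 = 3.

3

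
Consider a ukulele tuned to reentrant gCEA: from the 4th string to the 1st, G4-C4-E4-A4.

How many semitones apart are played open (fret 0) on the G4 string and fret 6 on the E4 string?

3 semitones

G4 at fret 0 → G4 (MIDI 67); E4 at fret 6 → A#4 (MIDI 70).
67 − 70 = -3, so the two pitches are 3 semitones apart, with A#4 the higher.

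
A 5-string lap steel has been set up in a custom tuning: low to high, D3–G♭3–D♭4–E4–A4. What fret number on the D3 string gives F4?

15

F4 is 15 semitones above the open D3 (D–Eb–E–F–…–Eb–E–F), so it sits at fret 15.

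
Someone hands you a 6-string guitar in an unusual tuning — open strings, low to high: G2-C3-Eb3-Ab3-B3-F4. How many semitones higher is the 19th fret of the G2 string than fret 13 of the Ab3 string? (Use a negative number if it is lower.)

G2 at fret 19 → D4 (MIDI 62); Ab3 at fret 13 → A4 (MIDI 69).
62 − 69 = -7, so the two pitches are 7 semitones apart.

-7 semitones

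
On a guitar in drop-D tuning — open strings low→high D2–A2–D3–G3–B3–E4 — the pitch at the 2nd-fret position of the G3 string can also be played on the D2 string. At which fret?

G3 at fret 2 is G3 + 2 semitones = A3.
The open D2 string is 17 semitones below the open G3, so the same pitch on the D2 string lies at fret 2 + 17 = 19.

19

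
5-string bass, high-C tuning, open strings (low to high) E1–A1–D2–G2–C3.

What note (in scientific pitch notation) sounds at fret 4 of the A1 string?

C♯2

The open A1 string plus 4 semitones: A–A#–B–C–C#.
The walk passes from B into C once, so the octave number goes from 1 to 2.
(Equivalently spelled D♭2.)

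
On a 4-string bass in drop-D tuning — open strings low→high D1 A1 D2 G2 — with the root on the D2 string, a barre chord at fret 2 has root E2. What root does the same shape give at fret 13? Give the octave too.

Moving from fret 2 to fret 13 shifts the root by 11 semitones.
E2 up 11 semitones is D♯3.

D♯3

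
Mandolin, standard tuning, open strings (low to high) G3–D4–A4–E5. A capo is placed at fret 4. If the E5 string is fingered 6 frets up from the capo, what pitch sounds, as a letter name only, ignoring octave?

D

The capo raises the open E5 by 4 semitones to G♯5; fretting 6 more gives E5 + 4 + 6 = E5 + 10 semitones, landing on D.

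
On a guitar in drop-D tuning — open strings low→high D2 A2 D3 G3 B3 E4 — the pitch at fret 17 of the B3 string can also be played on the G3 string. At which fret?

B3 at fret 17 is B3 + 17 semitones = E5.
The open G3 string is 4 semitones below the open B3, so the same pitch on the G3 string lies at fret 17 + 4 = 21.

21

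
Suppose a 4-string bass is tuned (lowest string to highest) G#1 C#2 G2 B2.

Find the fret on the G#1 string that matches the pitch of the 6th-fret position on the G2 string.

17

Fret 6 on G2 is MIDI 43 + 6 = 49 (C#3). On the G#1 string (open MIDI 32), that pitch is 49 − 32 = fret 17.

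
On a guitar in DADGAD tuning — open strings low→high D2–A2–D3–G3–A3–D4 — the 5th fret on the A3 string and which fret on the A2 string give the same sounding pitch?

A3 at fret 5 is A3 + 5 semitones = D4.
The open A2 string is 12 semitones below the open A3, so the same pitch on the A2 string lies at fret 5 + 12 = 17.

17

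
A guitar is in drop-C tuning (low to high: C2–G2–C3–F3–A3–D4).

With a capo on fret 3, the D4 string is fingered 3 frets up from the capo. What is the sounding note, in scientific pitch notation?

The capo raises the open D4 by 3 semitones to F4; fretting 3 more gives D4 + 3 + 3 = D4 + 6 semitones = G#4.
(Also written Ab.)

G#4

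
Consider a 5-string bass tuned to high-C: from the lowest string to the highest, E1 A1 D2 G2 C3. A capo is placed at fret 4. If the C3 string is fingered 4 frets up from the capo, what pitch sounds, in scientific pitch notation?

G#3

The capo raises the open C3 by 4 semitones to E3; fretting 4 more gives C3 + 4 + 4 = C3 + 8 semitones = G#3.
(Also written Ab.)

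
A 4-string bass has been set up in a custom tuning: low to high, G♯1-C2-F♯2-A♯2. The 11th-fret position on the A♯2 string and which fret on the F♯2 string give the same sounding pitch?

A♯2 at fret 11 is A♯2 + 11 semitones = A3.
The open F♯2 string is 4 semitones below the open A♯2, so the same pitch on the F♯2 string lies at fret 11 + 4 = 15.

15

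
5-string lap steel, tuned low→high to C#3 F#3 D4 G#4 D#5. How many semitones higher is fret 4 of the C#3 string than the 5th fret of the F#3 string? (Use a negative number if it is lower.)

-6 semitones

C#3 at fret 4 → F3 (MIDI 53); F#3 at fret 5 → B3 (MIDI 59).
53 − 59 = -6, so the two pitches are 6 semitones apart.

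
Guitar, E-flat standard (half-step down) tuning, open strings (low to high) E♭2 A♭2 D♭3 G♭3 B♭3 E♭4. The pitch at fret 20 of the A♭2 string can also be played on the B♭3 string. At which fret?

6

A♭2 at fret 20 is A♭2 + 20 semitones = E4.
The open B♭3 string is 14 semitones above the open A♭2, so the same pitch on the B♭3 string lies at fret 20 − 14 = 6.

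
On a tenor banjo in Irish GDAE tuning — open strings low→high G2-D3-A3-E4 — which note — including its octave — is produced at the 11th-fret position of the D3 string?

Each fret is one semitone, so D3 + 11 = C♯4.

C♯4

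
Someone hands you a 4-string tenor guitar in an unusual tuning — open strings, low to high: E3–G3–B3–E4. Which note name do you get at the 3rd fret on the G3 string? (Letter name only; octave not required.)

A♯

The open G3 string plus 3 semitones: G–G#–A–A#.
(Equivalently spelled B♭.)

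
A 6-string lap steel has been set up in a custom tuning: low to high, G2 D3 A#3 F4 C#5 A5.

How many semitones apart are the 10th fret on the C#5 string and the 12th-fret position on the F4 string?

C#5 at fret 10 → B5 (MIDI 83); F4 at fret 12 → F5 (MIDI 77).
83 − 77 = 6, so the two pitches are 6 semitones apart, with B5 the higher.

6 semitones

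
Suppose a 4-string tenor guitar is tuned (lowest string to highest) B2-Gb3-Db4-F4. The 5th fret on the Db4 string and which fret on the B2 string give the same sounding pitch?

19

Fret 5 on Db4 is MIDI 61 + 5 = 66 (Gb4). On the B2 string (open MIDI 47), that pitch is 66 − 47 = fret 19.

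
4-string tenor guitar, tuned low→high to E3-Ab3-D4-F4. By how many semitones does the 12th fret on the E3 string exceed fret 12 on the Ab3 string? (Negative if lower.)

E3 at fret 12 → E4 (MIDI 64); Ab3 at fret 12 → Ab4 (MIDI 68).
64 − 68 = -4, so the two pitches are 4 semitones apart.

-4 semitones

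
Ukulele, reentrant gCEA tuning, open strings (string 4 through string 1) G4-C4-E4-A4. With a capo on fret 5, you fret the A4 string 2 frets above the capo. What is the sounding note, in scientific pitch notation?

The capo raises the open A4 by 5 semitones to D5; fretting 2 more gives A4 + 5 + 2 = A4 + 7 semitones = E5.

E5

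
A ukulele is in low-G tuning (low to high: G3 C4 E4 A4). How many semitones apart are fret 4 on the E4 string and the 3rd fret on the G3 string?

E4 at fret 4 → G#4 (MIDI 68); G3 at fret 3 → A#3 (MIDI 58).
68 − 58 = 10, so the two pitches are 10 semitones apart, with G#4 the higher.

10 semitones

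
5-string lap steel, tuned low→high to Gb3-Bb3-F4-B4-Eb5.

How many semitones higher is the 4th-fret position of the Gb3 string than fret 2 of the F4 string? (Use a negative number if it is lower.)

Gb3 at fret 4 → Bb3 (MIDI 58); F4 at fret 2 → G4 (MIDI 67).
58 − 67 = -9, so the two pitches are 9 semitones apart.

-9 semitones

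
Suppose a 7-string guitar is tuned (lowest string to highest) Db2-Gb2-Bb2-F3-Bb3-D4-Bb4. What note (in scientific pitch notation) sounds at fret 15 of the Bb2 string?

Db4

The open Bb2 string plus 15 semitones: Bb–B–C–Db–…–B–C–Db.
The walk passes from B into C 2 times, so the octave number goes from 2 to 4.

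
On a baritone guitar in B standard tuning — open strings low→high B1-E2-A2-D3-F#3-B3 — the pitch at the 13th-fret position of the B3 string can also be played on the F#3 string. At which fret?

B3 at fret 13 is B3 + 13 semitones = C5.
The open F#3 string is 5 semitones below the open B3, so the same pitch on the F#3 string lies at fret 13 + 5 = 18.

18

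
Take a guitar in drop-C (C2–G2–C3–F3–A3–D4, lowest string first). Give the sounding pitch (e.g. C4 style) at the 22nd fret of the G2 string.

G2 is MIDI 43. Adding 22 gives 65, which is F4.

F4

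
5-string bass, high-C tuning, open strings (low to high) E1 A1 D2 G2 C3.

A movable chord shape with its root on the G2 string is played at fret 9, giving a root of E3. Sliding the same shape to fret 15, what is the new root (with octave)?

A#3

Moving from fret 9 to fret 15 shifts the root by 6 semitones.
E3 up 6 semitones is A#3.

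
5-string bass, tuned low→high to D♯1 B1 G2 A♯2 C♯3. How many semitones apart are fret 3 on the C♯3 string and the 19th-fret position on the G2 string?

C♯3 at fret 3 → E3 (MIDI 52); G2 at fret 19 → D4 (MIDI 62).
52 − 62 = -10, so the two pitches are 10 semitones apart, with D4 the higher.

10 semitones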